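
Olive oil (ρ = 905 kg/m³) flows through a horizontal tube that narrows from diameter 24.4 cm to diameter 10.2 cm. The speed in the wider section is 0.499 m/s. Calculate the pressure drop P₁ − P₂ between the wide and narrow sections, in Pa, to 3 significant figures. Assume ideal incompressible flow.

Continuity gives A₁v₁ = A₂v₂, so v₂ = (468 cm²)/(81.7 cm²) × 0.499 m/s = 2.86 m/s.
With no height change, Bernoulli's equation is P₁ + ½ρv₁² = P₂ + ½ρv₂².
P₁ − P₂ = ½·905·(2.86² − 0.499²) = ½·905·7.90 = 3580 Pa.

ΔP = 3580 Pa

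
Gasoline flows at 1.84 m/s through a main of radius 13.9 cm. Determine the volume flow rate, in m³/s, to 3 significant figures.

Q = A·v = 0.0607 m² × 1.84 m/s = 0.112 m³/s.

Q ≈ 0.112 m³/s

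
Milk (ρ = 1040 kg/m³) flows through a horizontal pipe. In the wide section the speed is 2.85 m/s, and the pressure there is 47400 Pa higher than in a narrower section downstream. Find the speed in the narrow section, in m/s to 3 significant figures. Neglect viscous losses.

Along the level pipe P + ½ρv² is conserved, hence v₂² = v₁² + 2(P₁ − P₂)/ρ.
v₂ = √(2.85² + 2·47400/1040) = √(8.12 + 91.2) = 9.96 m/s.

9.96 m/s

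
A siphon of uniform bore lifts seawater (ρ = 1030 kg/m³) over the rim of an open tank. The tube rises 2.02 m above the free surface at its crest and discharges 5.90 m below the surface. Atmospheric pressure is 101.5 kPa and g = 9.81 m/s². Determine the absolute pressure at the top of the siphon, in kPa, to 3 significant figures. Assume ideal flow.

Bernoulli surface→outlet gives ½v² = g·h_out, so v = √(2·9.81·5.90) = 10.8 m/s.
The bore is uniform, so the speed at the crest is the same v. Bernoulli surface→crest: P_atm = P_top + ½ρv² + ρg·h_top.
P_top = 101500 − ½·1030·10.8² − 1030·9.81·2.02 = 21500 Pa.

21.5 kPa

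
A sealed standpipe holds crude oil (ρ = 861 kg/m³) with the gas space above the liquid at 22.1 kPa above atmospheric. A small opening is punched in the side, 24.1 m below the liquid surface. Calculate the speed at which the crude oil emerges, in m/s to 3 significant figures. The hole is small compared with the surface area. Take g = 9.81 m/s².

22.9 m/s

Take point 1 at the surface (v₁ ≈ 0) and point 2 at the hole (at atmospheric pressure). Bernoulli: P₁ + ρg h = P_atm + ½ρv₂².
With P₁ − P_atm = 22100 Pa, v₂ = √(2gh + 2ΔP/ρ) = √(2·9.81·24.1 + 2·22100/861) = 22.9 m/s.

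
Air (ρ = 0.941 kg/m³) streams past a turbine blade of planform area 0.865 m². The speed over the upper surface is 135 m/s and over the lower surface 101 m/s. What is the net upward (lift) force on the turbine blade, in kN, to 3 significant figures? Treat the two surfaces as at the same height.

The faster flow above has the lower pressure; Bernoulli (same height) gives ΔP = ½ρ(v_up² − v_low²).
ΔP = ½·0.941·(135² − 101²) = 3780 Pa.
Lift = ΔP · A = 3780 × 0.865 = 3270 N.

F ≈ 3.27 kN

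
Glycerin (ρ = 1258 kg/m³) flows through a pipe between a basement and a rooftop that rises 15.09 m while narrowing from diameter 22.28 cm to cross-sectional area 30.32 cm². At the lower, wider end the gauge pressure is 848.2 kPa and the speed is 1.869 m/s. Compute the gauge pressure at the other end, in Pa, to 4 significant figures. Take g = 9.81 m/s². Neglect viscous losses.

Mass conservation (A₁v₁ = A₂v₂) gives v₂ = 1.869 × 389.9/30.32 = 24.03 m/s.
Energy conservation along the streamline gives P₂ = P₁ − ½ρ(v₂² − v₁²) − ρg(h₂ − h₁).
P₂ = 848200 + ½·1258·(1.869² − 24.03²) − 1258·9.81·(+15.09) = 848200 + (-361100) − (186200) = 300900 Pa.

P₂ = 300900 Pa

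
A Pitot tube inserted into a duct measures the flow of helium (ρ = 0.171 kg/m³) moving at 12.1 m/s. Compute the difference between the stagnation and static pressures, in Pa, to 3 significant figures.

ΔP ≈ 12.5 Pa

At the stagnation point the flow is brought to rest, so Bernoulli gives P_stag − P_static = ½ρv².
ΔP = ½·0.171·12.1² = 12.5 Pa.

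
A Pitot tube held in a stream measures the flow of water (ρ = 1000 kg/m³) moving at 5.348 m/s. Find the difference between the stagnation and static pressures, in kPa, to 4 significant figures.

Bernoulli between the free stream and the stagnation point: ½ρv² = P_stag − P_static.
ΔP = ½·1000·5.348² = 14300 Pa.

ΔP ≈ 14.30 kPa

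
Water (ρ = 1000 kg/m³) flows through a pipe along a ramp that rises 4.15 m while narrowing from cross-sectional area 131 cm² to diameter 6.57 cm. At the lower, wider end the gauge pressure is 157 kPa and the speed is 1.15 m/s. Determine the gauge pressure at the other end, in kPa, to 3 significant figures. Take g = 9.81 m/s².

P₂ ≈ 107 kPa

Continuity gives A₁v₁ = A₂v₂, so v₂ = (131 cm²)/(33.9 cm²) × 1.15 m/s = 4.44 m/s.
Energy conservation along the streamline gives P₂ = P₁ − ½ρ(v₂² − v₁²) − ρg(h₂ − h₁).
P₂ = 157000 + ½·1000·(1.15² − 4.44²) − 1000·9.81·(+4.15) = 157000 + (-9210) − (40700) = 107000 Pa.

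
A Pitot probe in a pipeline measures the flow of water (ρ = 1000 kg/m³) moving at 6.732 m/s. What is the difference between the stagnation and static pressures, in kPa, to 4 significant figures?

At the stagnation point the flow is brought to rest, so Bernoulli gives P_stag − P_static = ½ρv².
ΔP = ½·1000·6.732² = 22660 Pa.

ΔP = 22.66 kPa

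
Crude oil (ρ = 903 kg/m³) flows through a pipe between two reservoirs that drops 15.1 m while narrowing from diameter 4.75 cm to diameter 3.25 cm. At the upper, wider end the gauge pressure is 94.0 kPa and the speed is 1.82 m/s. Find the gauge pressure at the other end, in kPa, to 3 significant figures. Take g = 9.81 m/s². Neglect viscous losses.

P₂ = 222 kPa

Mass conservation (A₁v₁ = A₂v₂) gives v₂ = 1.82 × 17.7/8.30 = 3.89 m/s.
Applying Bernoulli between the two ends and solving for P₂: P₂ = P₁ + ½ρ(v₁² − v₂²) − ρgΔh.
P₂ = 94000 + ½·903·(1.82² − 3.89²) − 903·9.81·(−15.1) = 94000 + (-5330) − (-134000) = 222000 Pa.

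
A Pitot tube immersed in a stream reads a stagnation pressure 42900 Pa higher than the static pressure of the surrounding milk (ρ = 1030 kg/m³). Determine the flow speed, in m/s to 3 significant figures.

v = 9.13 m/s

The dynamic pressure equals the rise in static pressure at the stagnation point: ΔP = ½ρv².
v = √(2ΔP/ρ) = √(2·42900/1030) = 9.13 m/s.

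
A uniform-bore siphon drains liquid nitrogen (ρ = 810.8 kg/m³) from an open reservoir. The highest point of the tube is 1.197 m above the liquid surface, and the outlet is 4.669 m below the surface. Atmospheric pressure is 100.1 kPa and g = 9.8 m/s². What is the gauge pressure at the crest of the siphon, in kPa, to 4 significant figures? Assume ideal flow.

Bernoulli surface→outlet gives ½v² = g·h_out, so v = √(2·9.8·4.669) = 9.566 m/s.
Continuity keeps v the same throughout the tube; from surface to crest, P_atm + 0 = P_top + ½ρv² + ρg·h_top.
P_top = 100100 − ½·810.8·9.566² − 810.8·9.8·1.197 = 53490 Pa. So P_gauge = P_top − P_atm = -46610 Pa.

-46.61 kPa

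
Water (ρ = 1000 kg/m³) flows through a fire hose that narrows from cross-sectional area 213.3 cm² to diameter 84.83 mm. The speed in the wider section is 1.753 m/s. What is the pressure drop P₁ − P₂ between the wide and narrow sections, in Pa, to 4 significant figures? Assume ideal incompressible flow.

ΔP ≈ 20350 Pa

Continuity gives A₁v₁ = A₂v₂, so v₂ = (213.3 cm²)/(56.52 cm²) × 1.753 m/s = 6.616 m/s.
Along the horizontal streamline, P + ½ρv² is constant.
P₁ − P₂ = ½·1000·(6.616² − 1.753²) = ½·1000·40.70 = 20350 Pa.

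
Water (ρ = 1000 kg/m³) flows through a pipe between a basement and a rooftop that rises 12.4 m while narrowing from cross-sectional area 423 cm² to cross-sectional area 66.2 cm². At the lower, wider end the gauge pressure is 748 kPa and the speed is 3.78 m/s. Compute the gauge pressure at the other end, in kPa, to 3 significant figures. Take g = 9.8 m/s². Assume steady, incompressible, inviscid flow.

Continuity gives A₁v₁ = A₂v₂, so v₂ = (423 cm²)/(66.2 cm²) × 3.78 m/s = 24.2 m/s.
Applying Bernoulli between the two ends and solving for P₂: P₂ = P₁ + ½ρ(v₁² − v₂²) − ρgΔh.
P₂ = 748000 + ½·1000·(3.78² − 24.2²) − 1000·9.8·(+12.4) = 748000 + (-285000) − (122000) = 342000 Pa.

P₂ ≈ 342 kPa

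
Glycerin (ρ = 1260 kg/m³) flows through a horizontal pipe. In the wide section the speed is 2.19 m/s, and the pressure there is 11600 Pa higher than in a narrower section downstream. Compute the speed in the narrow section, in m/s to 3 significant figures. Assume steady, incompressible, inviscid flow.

v₂ ≈ 4.82 m/s

With h₁ = h₂, rearranging Bernoulli gives v₂ = √(v₁² + 2ΔP/ρ).
v₂ = √(2.19² + 2·11600/1260) = √(4.80 + 18.4) = 4.82 m/s.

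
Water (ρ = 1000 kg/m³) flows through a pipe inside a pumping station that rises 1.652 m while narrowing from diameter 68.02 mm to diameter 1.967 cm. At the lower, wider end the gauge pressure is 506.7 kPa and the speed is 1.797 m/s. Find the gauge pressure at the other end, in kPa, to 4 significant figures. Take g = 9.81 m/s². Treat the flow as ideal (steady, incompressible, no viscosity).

261.2 kPa

Continuity gives A₁v₁ = A₂v₂, so v₂ = (36.34 cm²)/(3.039 cm²) × 1.797 m/s = 21.49 m/s.
Applying Bernoulli between the two ends and solving for P₂: P₂ = P₁ + ½ρ(v₁² − v₂²) − ρgΔh.
P₂ = 506700 + ½·1000·(1.797² − 21.49²) − 1000·9.81·(+1.652) = 506700 + (-229300) − (16210) = 261200 Pa.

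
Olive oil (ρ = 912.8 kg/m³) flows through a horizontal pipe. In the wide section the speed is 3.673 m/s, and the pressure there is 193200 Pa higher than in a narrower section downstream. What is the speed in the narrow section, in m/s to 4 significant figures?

Along the level pipe P + ½ρv² is conserved, hence v₂² = v₁² + 2(P₁ − P₂)/ρ.
v₂ = √(3.673² + 2·193200/912.8) = √(13.49 + 423.3) = 20.90 m/s.

20.90 m/s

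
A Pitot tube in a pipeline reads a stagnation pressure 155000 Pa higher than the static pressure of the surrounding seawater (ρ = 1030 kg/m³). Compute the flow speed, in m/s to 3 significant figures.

Bernoulli between the free stream and the stagnation point: ½ρv² = P_stag − P_static.
v = √(2ΔP/ρ) = √(2·155000/1030) = 17.3 m/s.

v ≈ 17.3 m/s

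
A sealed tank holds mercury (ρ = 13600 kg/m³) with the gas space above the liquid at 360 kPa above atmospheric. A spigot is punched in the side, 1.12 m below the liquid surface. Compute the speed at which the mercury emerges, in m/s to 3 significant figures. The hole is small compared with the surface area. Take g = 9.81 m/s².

Take point 1 at the surface (v₁ ≈ 0) and point 2 at the hole (at atmospheric pressure). Bernoulli: P₁ + ρg h = P_atm + ½ρv₂².
With P₁ − P_atm = 360000 Pa, v₂ = √(2gh + 2ΔP/ρ) = √(2·9.81·1.12 + 2·360000/13600) = 8.66 m/s.

v = 8.66 m/s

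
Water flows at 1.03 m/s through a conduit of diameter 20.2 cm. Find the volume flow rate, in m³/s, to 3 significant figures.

Q = A·v = 0.0320 m² × 1.03 m/s = 0.0330 m³/s.

Q = 0.0330 m³/s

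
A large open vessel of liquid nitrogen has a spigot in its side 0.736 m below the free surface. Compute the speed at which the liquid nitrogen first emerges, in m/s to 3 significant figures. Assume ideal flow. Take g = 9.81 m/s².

v ≈ 3.80 m/s

Torricelli's result v = √(2gh) gives v = √(2·9.81·0.736) = 3.80 m/s.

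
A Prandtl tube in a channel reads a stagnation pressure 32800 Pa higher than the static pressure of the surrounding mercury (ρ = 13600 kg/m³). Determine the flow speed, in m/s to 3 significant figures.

At the stagnation point the flow is brought to rest, so Bernoulli gives P_stag − P_static = ½ρv².
v = √(2ΔP/ρ) = √(2·32800/13600) = 2.20 m/s.

v = 2.20 m/s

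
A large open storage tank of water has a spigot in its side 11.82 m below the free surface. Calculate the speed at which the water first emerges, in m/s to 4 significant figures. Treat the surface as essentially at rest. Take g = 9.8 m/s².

v = 15.22 m/s

With the surface at rest and both surface and jet at atmospheric pressure, Bernoulli gives ρg h = ½ρv², so v = √(2gh) = √(2·9.8·11.82) = 15.22 m/s.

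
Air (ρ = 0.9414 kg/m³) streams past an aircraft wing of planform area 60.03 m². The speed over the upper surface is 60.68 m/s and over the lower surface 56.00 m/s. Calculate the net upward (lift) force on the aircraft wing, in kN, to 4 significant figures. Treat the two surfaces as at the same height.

With equal heights on the two surfaces, Bernoulli gives P_lower − P_upper = ½ρ(v_upper² − v_lower²).
ΔP = ½·0.9414·(60.68² − 56.00²) = 257.0 Pa.
Lift = ΔP · A = 257.0 × 60.03 = 15430 N.

15.43 kN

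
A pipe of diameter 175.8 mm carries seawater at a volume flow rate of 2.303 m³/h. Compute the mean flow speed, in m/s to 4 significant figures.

Q = 2.303 m³/h = 0.0006397 m³/s.
v = Q/A = 0.0006397 / 0.02427 = 0.02636 m/s.

0.02636 m/s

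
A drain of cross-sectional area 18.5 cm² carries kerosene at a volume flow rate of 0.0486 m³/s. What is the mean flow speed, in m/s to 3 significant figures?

Q = 0.0486 m³/s = 0.0486 m³/s.
v = Q/A = 0.0486 / 0.00185 = 26.3 m/s.

v ≈ 26.3 m/s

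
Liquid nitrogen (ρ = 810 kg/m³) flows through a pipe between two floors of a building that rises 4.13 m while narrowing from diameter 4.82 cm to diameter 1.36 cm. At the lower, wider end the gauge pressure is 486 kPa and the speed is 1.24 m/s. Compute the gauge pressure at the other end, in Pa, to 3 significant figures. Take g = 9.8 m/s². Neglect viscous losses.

The volume flow rate is constant, so v₂ = (A₁/A₂)v₁ = (18.2/1.45)·1.24 = 15.6 m/s.
Bernoulli: P₁ + ½ρv₁² + ρg h₁ = P₂ + ½ρv₂² + ρg h₂, so P₂ = P₁ + ½ρ(v₁² − v₂²) − ρg(h₂ − h₁).
P₂ = 486000 + ½·810·(1.24² − 15.6²) − 810·9.8·(+4.13) = 486000 + (-97600) − (32800) = 356000 Pa.

P₂ = 356000 Pa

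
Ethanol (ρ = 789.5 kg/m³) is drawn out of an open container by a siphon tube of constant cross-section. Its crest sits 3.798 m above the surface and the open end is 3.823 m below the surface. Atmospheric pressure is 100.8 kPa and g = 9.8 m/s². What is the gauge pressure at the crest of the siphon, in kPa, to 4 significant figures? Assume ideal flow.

The outlet speed comes from Torricelli: v = √(2g·3.823) = 8.656 m/s.
With constant cross-section the crest speed equals v; applying Bernoulli from the surface up to the crest, P_top = P_atm − ½ρv² − ρg·h_top.
P_top = 100800 − ½·789.5·8.656² − 789.5·9.8·3.798 = 41840 Pa. So P_gauge = P_top − P_atm = -58960 Pa.

P_gauge ≈ -58.96 kPa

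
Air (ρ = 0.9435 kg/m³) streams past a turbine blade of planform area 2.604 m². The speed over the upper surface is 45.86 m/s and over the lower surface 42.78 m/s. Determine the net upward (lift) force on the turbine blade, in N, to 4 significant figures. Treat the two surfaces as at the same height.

F = 335.4 N

From P + ½ρv² = const at equal height, P_low − P_up = ½ρ(v_up² − v_low²).
ΔP = ½·0.9435·(45.86² − 42.78²) = 128.8 Pa.
Lift = ΔP · A = 128.8 × 2.604 = 335.4 N.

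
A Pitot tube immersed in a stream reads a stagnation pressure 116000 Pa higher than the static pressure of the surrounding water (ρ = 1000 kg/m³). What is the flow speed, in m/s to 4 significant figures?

The dynamic pressure equals the rise in static pressure at the stagnation point: ΔP = ½ρv².
v = √(2ΔP/ρ) = √(2·116000/1000) = 15.23 m/s.

v = 15.23 m/s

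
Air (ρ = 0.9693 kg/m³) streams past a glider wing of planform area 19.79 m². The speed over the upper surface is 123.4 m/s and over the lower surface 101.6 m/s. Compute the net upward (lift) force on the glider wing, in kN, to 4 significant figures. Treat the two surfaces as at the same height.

F ≈ 47.04 kN

With equal heights on the two surfaces, Bernoulli gives P_lower − P_upper = ½ρ(v_upper² − v_lower²).
ΔP = ½·0.9693·(123.4² − 101.6²) = 2377 Pa.
Lift = ΔP · A = 2377 × 19.79 = 47040 N.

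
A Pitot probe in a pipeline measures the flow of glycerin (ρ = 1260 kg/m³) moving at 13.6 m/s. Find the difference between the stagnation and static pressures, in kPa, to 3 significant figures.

Bernoulli between the free stream and the stagnation point: ½ρv² = P_stag − P_static.
ΔP = ½·1260·13.6² = 117000 Pa.

ΔP ≈ 117 kPa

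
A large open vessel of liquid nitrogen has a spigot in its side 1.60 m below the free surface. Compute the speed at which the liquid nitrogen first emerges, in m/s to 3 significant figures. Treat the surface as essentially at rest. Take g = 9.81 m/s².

v ≈ 5.60 m/s

The surface is effectively still and both ends are open, so ½v² = gh and v = √(2·9.81·1.60) = 5.60 m/s.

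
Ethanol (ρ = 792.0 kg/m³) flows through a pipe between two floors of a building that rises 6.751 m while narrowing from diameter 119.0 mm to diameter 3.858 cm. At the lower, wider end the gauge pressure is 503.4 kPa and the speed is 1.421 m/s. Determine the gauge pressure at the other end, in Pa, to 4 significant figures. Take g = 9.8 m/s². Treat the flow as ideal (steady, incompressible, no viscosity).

379400 Pa

Continuity gives A₁v₁ = A₂v₂, so v₂ = (111.2 cm²)/(11.69 cm²) × 1.421 m/s = 13.52 m/s.
Applying Bernoulli between the two ends and solving for P₂: P₂ = P₁ + ½ρ(v₁² − v₂²) − ρgΔh.
P₂ = 503400 + ½·792.0·(1.421² − 13.52²) − 792.0·9.8·(+6.751) = 503400 + (-71580) − (52400) = 379400 Pa.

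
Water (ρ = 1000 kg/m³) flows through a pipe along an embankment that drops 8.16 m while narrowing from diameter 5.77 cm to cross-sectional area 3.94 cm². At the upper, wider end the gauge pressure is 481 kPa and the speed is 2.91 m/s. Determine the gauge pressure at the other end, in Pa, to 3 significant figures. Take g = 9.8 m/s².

379000 Pa

Mass conservation (A₁v₁ = A₂v₂) gives v₂ = 2.91 × 26.1/3.94 = 19.3 m/s.
Applying Bernoulli between the two ends and solving for P₂: P₂ = P₁ + ½ρ(v₁² − v₂²) − ρgΔh.
P₂ = 481000 + ½·1000·(2.91² − 19.3²) − 1000·9.8·(−8.16) = 481000 + (-182000) − (-80000) = 379000 Pa.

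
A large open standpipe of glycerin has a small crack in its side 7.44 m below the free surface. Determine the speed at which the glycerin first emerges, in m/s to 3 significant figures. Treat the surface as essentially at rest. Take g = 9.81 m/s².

v = 12.1 m/s

Bernoulli from surface to hole (P equal, v_surface ≈ 0): v = √(2gh) = √(2×9.81×7.44) = 12.1 m/s.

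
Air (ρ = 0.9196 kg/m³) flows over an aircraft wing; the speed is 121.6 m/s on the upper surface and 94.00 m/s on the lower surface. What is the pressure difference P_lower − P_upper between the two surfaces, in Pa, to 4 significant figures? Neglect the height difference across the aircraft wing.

ΔP = 2736 Pa

Bernoulli (same height): P_lower − P_upper = ½ρ(v_upper² − v_lower²).
ΔP = ½·0.9196·(121.6² − 94.00²) = 2736 Pa.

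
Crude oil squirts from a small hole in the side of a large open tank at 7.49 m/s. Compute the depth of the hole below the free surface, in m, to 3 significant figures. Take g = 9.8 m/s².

2.86 m

Inverting v = √(2gh) gives h = v² / 2g.
h = 7.49²/(2·9.8) = 56.1/19.60 = 2.86 m.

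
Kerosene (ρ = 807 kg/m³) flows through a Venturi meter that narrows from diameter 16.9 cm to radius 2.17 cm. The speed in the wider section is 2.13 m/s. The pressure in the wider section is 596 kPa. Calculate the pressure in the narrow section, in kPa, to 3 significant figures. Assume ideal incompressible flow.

Mass conservation (A₁v₁ = A₂v₂) gives v₂ = 2.13 × 224/14.8 = 32.3 m/s.
Bernoulli (h₁ = h₂): P₁ − P₂ = ½ρ(v₂² − v₁²).
P₂ = P₁ − ½ρ(v₂² − v₁²) = 596000 − ½·807·(32.3² − 2.13²) = 596000 − 419000 = 177000 Pa.

P₂ ≈ 177 kPa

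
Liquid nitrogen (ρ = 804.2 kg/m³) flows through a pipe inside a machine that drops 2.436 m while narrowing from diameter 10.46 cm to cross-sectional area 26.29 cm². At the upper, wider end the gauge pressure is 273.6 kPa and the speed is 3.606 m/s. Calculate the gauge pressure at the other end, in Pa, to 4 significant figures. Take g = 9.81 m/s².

Continuity gives A₁v₁ = A₂v₂, so v₂ = (85.93 cm²)/(26.29 cm²) × 3.606 m/s = 11.79 m/s.
Energy conservation along the streamline gives P₂ = P₁ − ½ρ(v₂² − v₁²) − ρg(h₂ − h₁).
P₂ = 273600 + ½·804.2·(3.606² − 11.79²) − 804.2·9.81·(−2.436) = 273600 + (-50630) − (-19220) = 242200 Pa.

P₂ ≈ 242200 Pa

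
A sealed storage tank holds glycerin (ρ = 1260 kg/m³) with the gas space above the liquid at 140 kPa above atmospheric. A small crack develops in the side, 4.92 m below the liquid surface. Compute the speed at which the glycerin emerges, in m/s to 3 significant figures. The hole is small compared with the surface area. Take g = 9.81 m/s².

Take point 1 at the surface (v₁ ≈ 0) and point 2 at the hole (at atmospheric pressure). Bernoulli: P₁ + ρg h = P_atm + ½ρv₂².
With P₁ − P_atm = 140000 Pa, v₂ = √(2gh + 2ΔP/ρ) = √(2·9.81·4.92 + 2·140000/1260) = 17.9 m/s.

17.9 m/s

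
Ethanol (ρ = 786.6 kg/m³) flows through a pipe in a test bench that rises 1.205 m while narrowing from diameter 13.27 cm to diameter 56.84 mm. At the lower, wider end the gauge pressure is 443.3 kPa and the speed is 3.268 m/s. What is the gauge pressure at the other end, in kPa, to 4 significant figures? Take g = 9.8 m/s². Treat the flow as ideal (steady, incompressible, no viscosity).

Continuity gives A₁v₁ = A₂v₂, so v₂ = (138.3 cm²)/(25.37 cm²) × 3.268 m/s = 17.81 m/s.
Bernoulli: P₁ + ½ρv₁² + ρg h₁ = P₂ + ½ρv₂² + ρg h₂, so P₂ = P₁ + ½ρ(v₁² − v₂²) − ρg(h₂ − h₁).
P₂ = 443300 + ½·786.6·(3.268² − 17.81²) − 786.6·9.8·(+1.205) = 443300 + (-120600) − (9289) = 313400 Pa.

P₂ ≈ 313.4 kPa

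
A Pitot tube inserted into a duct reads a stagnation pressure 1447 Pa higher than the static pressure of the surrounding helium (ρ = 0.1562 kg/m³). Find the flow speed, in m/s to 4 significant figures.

v = 136.1 m/s

The dynamic pressure equals the rise in static pressure at the stagnation point: ΔP = ½ρv².
v = √(2ΔP/ρ) = √(2·1447/0.1562) = 136.1 m/s.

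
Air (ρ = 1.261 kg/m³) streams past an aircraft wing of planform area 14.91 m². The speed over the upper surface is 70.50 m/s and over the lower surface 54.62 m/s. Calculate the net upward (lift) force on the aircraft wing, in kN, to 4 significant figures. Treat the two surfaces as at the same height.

The faster flow above has the lower pressure; Bernoulli (same height) gives ΔP = ½ρ(v_up² − v_low²).
ΔP = ½·1.261·(70.50² − 54.62²) = 1253 Pa.
Lift = ΔP · A = 1253 × 14.91 = 18680 N.

18.68 kN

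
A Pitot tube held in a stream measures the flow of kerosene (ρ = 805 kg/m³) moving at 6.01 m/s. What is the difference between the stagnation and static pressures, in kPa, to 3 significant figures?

At the stagnation point the flow is brought to rest, so Bernoulli gives P_stag − P_static = ½ρv².
ΔP = ½·805·6.01² = 14500 Pa.

ΔP ≈ 14.5 kPa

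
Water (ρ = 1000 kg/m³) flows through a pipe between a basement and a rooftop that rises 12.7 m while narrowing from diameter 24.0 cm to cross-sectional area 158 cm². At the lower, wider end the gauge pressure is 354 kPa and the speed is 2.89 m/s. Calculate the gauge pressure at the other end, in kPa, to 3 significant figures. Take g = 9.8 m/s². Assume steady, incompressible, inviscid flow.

P₂ ≈ 199 kPa

By continuity, v₂ = v₁·A₁/A₂ = 2.89·(452/158) = 8.27 m/s.
Applying Bernoulli between the two ends and solving for P₂: P₂ = P₁ + ½ρ(v₁² − v₂²) − ρgΔh.
P₂ = 354000 + ½·1000·(2.89² − 8.27²) − 1000·9.8·(+12.7) = 354000 + (-30100) − (124000) = 199000 Pa.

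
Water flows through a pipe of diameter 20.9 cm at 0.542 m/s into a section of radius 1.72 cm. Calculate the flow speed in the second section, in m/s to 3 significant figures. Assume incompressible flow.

Mass conservation (A₁v₁ = A₂v₂) gives v₂ = 0.542 × 343/9.29 = 20.0 m/s.

v₂ ≈ 20.0 m/s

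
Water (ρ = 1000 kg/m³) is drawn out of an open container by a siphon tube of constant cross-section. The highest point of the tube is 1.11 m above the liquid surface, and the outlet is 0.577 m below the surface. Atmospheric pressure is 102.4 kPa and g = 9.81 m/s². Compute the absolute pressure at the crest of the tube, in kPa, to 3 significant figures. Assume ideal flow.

P_top = 85.9 kPa

Bernoulli surface→outlet gives ½v² = g·h_out, so v = √(2·9.81·0.577) = 3.36 m/s.
The bore is uniform, so the speed at the crest is the same v. Bernoulli surface→crest: P_atm = P_top + ½ρv² + ρg·h_top.
P_top = 102400 − ½·1000·3.36² − 1000·9.81·1.11 = 85900 Pa.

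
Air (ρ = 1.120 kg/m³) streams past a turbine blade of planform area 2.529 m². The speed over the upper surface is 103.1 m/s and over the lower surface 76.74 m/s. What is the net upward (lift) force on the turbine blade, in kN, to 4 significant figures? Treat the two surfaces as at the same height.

With equal heights on the two surfaces, Bernoulli gives P_lower − P_upper = ½ρ(v_upper² − v_lower²).
ΔP = ½·1.120·(103.1² − 76.74²) = 2655 Pa.
Lift = ΔP · A = 2655 × 2.529 = 6714 N.

F ≈ 6.714 kN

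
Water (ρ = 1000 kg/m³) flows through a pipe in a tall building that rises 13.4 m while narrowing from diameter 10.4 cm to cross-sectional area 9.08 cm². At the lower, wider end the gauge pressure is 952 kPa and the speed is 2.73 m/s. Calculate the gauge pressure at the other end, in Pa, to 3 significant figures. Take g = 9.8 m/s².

The volume flow rate is constant, so v₂ = (A₁/A₂)v₁ = (84.9/9.08)·2.73 = 25.5 m/s.
Bernoulli: P₁ + ½ρv₁² + ρg h₁ = P₂ + ½ρv₂² + ρg h₂, so P₂ = P₁ + ½ρ(v₁² − v₂²) − ρg(h₂ − h₁).
P₂ = 952000 + ½·1000·(2.73² − 25.5²) − 1000·9.8·(+13.4) = 952000 + (-322000) − (131000) = 498000 Pa.

P₂ = 498000 Pa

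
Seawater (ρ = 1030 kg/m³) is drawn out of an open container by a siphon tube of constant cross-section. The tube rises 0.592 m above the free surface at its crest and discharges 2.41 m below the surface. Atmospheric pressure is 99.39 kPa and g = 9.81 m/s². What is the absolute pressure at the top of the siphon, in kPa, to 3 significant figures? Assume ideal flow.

P_top ≈ 69.1 kPa

The outlet speed comes from Torricelli: v = √(2g·2.41) = 6.88 m/s.
With constant cross-section the crest speed equals v; applying Bernoulli from the surface up to the crest, P_top = P_atm − ½ρv² − ρg·h_top.
P_top = 99390 − ½·1030·6.88² − 1030·9.81·0.592 = 69100 Pa.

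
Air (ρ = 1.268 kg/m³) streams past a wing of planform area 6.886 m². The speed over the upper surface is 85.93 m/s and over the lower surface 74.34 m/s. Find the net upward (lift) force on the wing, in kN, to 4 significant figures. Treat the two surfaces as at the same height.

From P + ½ρv² = const at equal height, P_low − P_up = ½ρ(v_up² − v_low²).
ΔP = ½·1.268·(85.93² − 74.34²) = 1178 Pa.
Lift = ΔP · A = 1178 × 6.886 = 8109 N.

F ≈ 8.109 kN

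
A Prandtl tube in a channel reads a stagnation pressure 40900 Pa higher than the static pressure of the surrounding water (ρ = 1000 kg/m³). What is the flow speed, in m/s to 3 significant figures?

v ≈ 9.04 m/s

At the stagnation point the flow is brought to rest, so Bernoulli gives P_stag − P_static = ½ρv².
v = √(2ΔP/ρ) = √(2·40900/1000) = 9.04 m/s.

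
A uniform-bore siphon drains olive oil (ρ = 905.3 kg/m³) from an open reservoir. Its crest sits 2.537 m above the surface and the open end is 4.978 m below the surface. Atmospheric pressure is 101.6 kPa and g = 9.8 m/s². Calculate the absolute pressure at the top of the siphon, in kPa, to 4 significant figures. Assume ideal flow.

P_top ≈ 34.93 kPa

From the surface to the outlet (both open to atmosphere, surface at rest): v = √(2g·h_out) = √(2·9.8·4.978) = 9.878 m/s.
With constant cross-section the crest speed equals v; applying Bernoulli from the surface up to the crest, P_top = P_atm − ½ρv² − ρg·h_top.
P_top = 101600 − ½·905.3·9.878² − 905.3·9.8·2.537 = 34930 Pa.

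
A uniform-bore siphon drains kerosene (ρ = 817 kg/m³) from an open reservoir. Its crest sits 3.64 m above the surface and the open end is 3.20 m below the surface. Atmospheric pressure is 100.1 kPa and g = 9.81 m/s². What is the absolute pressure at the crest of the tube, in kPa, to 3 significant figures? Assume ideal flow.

P_top ≈ 45.3 kPa

Bernoulli surface→outlet gives ½v² = g·h_out, so v = √(2·9.81·3.20) = 7.92 m/s.
The bore is uniform, so the speed at the crest is the same v. Bernoulli surface→crest: P_atm = P_top + ½ρv² + ρg·h_top.
P_top = 100100 − ½·817·7.92² − 817·9.81·3.64 = 45300 Pa.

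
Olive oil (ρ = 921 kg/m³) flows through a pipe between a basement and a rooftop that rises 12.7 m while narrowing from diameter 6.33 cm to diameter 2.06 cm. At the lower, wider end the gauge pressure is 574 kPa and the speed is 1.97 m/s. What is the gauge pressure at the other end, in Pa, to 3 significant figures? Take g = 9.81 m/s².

The volume flow rate is constant, so v₂ = (A₁/A₂)v₁ = (31.5/3.33)·1.97 = 18.6 m/s.
Energy conservation along the streamline gives P₂ = P₁ − ½ρ(v₂² − v₁²) − ρg(h₂ − h₁).
P₂ = 574000 + ½·921·(1.97² − 18.6²) − 921·9.81·(+12.7) = 574000 + (-158000) − (115000) = 302000 Pa.

302000 Pa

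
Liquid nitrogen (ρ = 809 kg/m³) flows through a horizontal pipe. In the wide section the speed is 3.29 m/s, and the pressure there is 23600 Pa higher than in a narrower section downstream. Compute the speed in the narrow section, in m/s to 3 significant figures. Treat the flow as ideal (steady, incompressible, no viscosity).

8.32 m/s

Horizontal Bernoulli: P₁ + ½ρv₁² = P₂ + ½ρv₂², so v₂² = v₁² + 2(P₁ − P₂)/ρ.
v₂ = √(3.29² + 2·23600/809) = √(10.8 + 58.3) = 8.32 m/s.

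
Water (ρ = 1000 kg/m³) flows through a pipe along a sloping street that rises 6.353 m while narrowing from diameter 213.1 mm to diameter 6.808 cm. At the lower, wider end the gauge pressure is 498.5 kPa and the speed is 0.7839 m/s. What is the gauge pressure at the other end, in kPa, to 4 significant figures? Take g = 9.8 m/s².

Continuity gives A₁v₁ = A₂v₂, so v₂ = (356.7 cm²)/(36.40 cm²) × 0.7839 m/s = 7.680 m/s.
Applying Bernoulli between the two ends and solving for P₂: P₂ = P₁ + ½ρ(v₁² − v₂²) − ρgΔh.
P₂ = 498500 + ½·1000·(0.7839² − 7.680²) − 1000·9.8·(+6.353) = 498500 + (-29190) − (62260) = 407100 Pa.

P₂ = 407.1 kPa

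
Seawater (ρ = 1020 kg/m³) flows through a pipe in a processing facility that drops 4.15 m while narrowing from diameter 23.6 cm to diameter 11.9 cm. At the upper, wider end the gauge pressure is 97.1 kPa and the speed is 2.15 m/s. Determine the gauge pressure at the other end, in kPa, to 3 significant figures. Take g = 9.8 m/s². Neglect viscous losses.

104 kPa

Continuity gives A₁v₁ = A₂v₂, so v₂ = (437 cm²)/(111 cm²) × 2.15 m/s = 8.46 m/s.
Applying Bernoulli between the two ends and solving for P₂: P₂ = P₁ + ½ρ(v₁² − v₂²) − ρgΔh.
P₂ = 97100 + ½·1020·(2.15² − 8.46²) − 1020·9.8·(−4.15) = 97100 + (-34100) − (-41500) = 104000 Pa.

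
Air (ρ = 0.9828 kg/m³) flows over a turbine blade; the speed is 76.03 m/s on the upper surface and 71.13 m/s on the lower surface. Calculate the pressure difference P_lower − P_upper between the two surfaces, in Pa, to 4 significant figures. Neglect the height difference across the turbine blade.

ΔP ≈ 354.3 Pa

The pressure is lower where the speed is higher: ΔP = ½ρ(v_up² − v_low²).
ΔP = ½·0.9828·(76.03² − 71.13²) = 354.3 Pa.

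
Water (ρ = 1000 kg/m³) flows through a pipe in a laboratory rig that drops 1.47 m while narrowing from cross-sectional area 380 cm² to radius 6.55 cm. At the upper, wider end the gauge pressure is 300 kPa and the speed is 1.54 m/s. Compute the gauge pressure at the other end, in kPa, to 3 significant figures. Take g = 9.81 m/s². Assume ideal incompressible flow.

306 kPa

Continuity gives A₁v₁ = A₂v₂, so v₂ = (380 cm²)/(135 cm²) × 1.54 m/s = 4.34 m/s.
Bernoulli: P₁ + ½ρv₁² + ρg h₁ = P₂ + ½ρv₂² + ρg h₂, so P₂ = P₁ + ½ρ(v₁² − v₂²) − ρg(h₂ − h₁).
P₂ = 300000 + ½·1000·(1.54² − 4.34²) − 1000·9.81·(−1.47) = 300000 + (-8240) − (-14400) = 306000 Pa.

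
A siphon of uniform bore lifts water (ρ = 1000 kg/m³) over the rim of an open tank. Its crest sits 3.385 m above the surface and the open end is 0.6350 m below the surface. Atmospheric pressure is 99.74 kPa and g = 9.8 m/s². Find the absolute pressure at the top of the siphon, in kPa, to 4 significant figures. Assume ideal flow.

From the surface to the outlet (both open to atmosphere, surface at rest): v = √(2g·h_out) = √(2·9.8·0.6350) = 3.528 m/s.
Continuity keeps v the same throughout the tube; from surface to crest, P_atm + 0 = P_top + ½ρv² + ρg·h_top.
P_top = 99740 − ½·1000·3.528² − 1000·9.8·3.385 = 60340 Pa.

60.34 kPa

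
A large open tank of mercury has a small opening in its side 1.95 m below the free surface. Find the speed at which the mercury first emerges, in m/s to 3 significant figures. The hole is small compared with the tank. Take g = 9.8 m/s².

6.18 m/s

Torricelli's result v = √(2gh) gives v = √(2·9.8·1.95) = 6.18 m/s.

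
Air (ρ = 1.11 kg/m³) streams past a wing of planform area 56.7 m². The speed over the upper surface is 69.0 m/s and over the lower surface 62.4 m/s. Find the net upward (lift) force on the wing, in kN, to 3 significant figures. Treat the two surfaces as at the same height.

F ≈ 27.3 kN

With equal heights on the two surfaces, Bernoulli gives P_lower − P_upper = ½ρ(v_upper² − v_lower²).
ΔP = ½·1.11·(69.0² − 62.4²) = 481 Pa.
Lift = ΔP · A = 481 × 56.7 = 27300 N.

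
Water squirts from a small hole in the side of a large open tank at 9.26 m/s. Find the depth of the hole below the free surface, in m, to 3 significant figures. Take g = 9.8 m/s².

For a small hole in a large open tank, ½v² = gh, giving h = v²/(2g).
h = 9.26²/(2·9.8) = 85.7/19.60 = 4.37 m.

4.37 m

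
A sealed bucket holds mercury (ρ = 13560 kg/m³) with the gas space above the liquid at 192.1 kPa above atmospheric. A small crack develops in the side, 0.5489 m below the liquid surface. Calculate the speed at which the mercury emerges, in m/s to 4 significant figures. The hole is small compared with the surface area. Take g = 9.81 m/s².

Take point 1 at the surface (v₁ ≈ 0) and point 2 at the hole (at atmospheric pressure). Bernoulli: P₁ + ρg h = P_atm + ½ρv₂².
With P₁ − P_atm = 192100 Pa, v₂ = √(2gh + 2ΔP/ρ) = √(2·9.81·0.5489 + 2·192100/13560) = 6.253 m/s.

v ≈ 6.253 m/s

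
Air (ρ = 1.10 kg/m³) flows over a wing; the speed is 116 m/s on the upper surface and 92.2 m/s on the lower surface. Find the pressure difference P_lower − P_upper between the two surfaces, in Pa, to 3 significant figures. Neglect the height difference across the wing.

With negligible Δh, P + ½ρv² is constant, so P_low − P_up = ½ρ(v_up² − v_low²).
ΔP = ½·1.10·(116² − 92.2²) = 2730 Pa.

ΔP = 2730 Pa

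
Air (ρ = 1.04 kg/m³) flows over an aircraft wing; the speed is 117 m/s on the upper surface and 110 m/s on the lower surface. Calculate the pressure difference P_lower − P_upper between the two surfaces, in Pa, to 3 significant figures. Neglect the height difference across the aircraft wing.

With negligible Δh, P + ½ρv² is constant, so P_low − P_up = ½ρ(v_up² − v_low²).
ΔP = ½·1.04·(117² − 110²) = 826 Pa.

ΔP = 826 Pa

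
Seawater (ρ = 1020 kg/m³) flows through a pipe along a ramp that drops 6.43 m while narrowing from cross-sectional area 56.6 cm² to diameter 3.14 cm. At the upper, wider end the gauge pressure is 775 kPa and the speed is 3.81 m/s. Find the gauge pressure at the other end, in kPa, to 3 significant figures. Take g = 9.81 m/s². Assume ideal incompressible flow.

By continuity, v₂ = v₁·A₁/A₂ = 3.81·(56.6/7.74) = 27.8 m/s.
Bernoulli: P₁ + ½ρv₁² + ρg h₁ = P₂ + ½ρv₂² + ρg h₂, so P₂ = P₁ + ½ρ(v₁² − v₂²) − ρg(h₂ − h₁).
P₂ = 775000 + ½·1020·(3.81² − 27.8²) − 1020·9.81·(−6.43) = 775000 + (-388000) − (-64300) = 451000 Pa.

P₂ ≈ 451 kPa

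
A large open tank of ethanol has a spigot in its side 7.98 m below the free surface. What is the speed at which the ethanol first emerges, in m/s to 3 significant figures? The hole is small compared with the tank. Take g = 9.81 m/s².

v ≈ 12.5 m/s

With the surface at rest and both surface and jet at atmospheric pressure, Bernoulli gives ρg h = ½ρv², so v = √(2gh) = √(2·9.81·7.98) = 12.5 m/s.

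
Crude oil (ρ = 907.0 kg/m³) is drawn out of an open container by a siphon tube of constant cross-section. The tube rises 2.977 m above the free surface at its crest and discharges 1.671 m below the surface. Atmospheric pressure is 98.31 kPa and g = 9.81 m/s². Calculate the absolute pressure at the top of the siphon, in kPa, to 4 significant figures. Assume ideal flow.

P_top = 56.95 kPa

The outlet speed comes from Torricelli: v = √(2g·1.671) = 5.726 m/s.
With constant cross-section the crest speed equals v; applying Bernoulli from the surface up to the crest, P_top = P_atm − ½ρv² − ρg·h_top.
P_top = 98310 − ½·907.0·5.726² − 907.0·9.81·2.977 = 56950 Pa.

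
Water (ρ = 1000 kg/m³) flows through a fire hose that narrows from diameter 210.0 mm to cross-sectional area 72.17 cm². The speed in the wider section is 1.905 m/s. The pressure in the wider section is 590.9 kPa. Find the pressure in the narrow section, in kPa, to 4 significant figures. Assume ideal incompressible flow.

The volume flow rate is constant, so v₂ = (A₁/A₂)v₁ = (346.4/72.17)·1.905 = 9.143 m/s.
The pipe is horizontal, so Bernoulli reduces to P₁ + ½ρv₁² = P₂ + ½ρv₂².
P₂ = P₁ − ½ρ(v₂² − v₁²) = 590900 − ½·1000·(9.143² − 1.905²) = 590900 − 39980 = 550900 Pa.

P₂ = 550.9 kPa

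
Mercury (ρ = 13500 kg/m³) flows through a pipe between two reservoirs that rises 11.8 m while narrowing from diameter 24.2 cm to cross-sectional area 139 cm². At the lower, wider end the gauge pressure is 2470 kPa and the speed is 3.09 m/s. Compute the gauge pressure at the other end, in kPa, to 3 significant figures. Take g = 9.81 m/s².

266 kPa

By continuity, v₂ = v₁·A₁/A₂ = 3.09·(460/139) = 10.2 m/s.
Applying Bernoulli between the two ends and solving for P₂: P₂ = P₁ + ½ρ(v₁² − v₂²) − ρgΔh.
P₂ = 2470000 + ½·13500·(3.09² − 10.2²) − 13500·9.81·(+11.8) = 2470000 + (-641000) − (1560000) = 266000 Pa.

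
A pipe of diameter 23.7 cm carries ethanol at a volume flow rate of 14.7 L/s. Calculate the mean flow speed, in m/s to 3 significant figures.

0.333 m/s

Q = 14.7 L/s = 0.0147 m³/s.
v = Q/A = 0.0147 / 0.0441 = 0.333 m/s.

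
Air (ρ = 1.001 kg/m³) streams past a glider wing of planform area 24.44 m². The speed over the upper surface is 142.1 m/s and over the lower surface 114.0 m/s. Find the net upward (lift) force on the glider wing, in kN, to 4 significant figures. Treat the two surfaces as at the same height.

From P + ½ρv² = const at equal height, P_low − P_up = ½ρ(v_up² − v_low²).
ΔP = ½·1.001·(142.1² − 114.0²) = 3602 Pa.
Lift = ΔP · A = 3602 × 24.44 = 88030 N.

F ≈ 88.03 kN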